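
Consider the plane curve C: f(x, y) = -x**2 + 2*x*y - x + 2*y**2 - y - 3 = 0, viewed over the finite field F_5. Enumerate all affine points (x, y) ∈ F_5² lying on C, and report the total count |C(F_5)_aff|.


Affine F_5-points: {(0, 4), (1, 0), (1, 2), (2, 2), (2, 4), (3, 0)}; count = 6.

For each of the 25 pairs (x, y) ∈ F_5², evaluate f(x, y) mod 5. Record the zeros.
  x = 0: [0↦2, 1↦3, 2↦3, 3↦2, 4↦0]  zeros at y ∈ {4}
  x = 1: [0↦0, 1↦3, 2↦0, 3↦1, 4↦1]  zeros at y ∈ {0, 2}
  x = 2: [0↦1, 1↦1, 2↦0, 3↦3, 4↦0]  zeros at y ∈ {2, 4}
  x = 3: [0↦0, 1↦2, 2↦3, 3↦3, 4↦2]  zeros at y ∈ {0}
  x = 4: [0↦2, 1↦1, 2↦4, 3↦1, 4↦2]  zeros at y ∈ ∅
Collecting zeros: affine points = {(0, 4), (1, 0), (1, 2), (2, 2), (2, 4), (3, 0)}.
Total count |C(F_5)_aff| = 6.


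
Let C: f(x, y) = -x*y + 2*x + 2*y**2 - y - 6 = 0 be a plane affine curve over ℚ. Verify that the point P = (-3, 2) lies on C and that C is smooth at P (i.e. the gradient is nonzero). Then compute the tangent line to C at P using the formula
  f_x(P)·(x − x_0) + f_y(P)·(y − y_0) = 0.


Tangent line at P: 10*y - 20 = 0.

Step 1: f(-3, 2) = 0, so P lies on C.
Step 2: partial derivatives
  f_x(x, y) = 2 - y, f_y(x, y) = -x + 4*y - 1.
  f_x(P) = 0, f_y(P) = 10 (gradient nonzero, so P is smooth).
Step 3: tangent line at P: 0·(x − -3) + 10·(y − 2) = 0.
Expanding: 10*y - 20 = 0.


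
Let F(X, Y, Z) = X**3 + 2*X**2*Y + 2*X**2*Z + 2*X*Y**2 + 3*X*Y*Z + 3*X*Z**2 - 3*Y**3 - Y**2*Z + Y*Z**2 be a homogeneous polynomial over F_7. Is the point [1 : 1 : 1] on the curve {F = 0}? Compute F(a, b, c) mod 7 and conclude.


F(1,1,1) ≡ 3 (mod 7); P is NOT on the curve.

Evaluate F(1, 1, 1) term-by-term (mod 7).
  X**3 ↦ 1·1·1·1 = 1
  2*X**2*Y ↦ 2·1·1·1 = 2
  2*X**2*Z ↦ 2·1·1·1 = 2
  2*X*Y**2 ↦ 2·1·1·1 = 2
  3*X*Y*Z ↦ 3·1·1·1 = 3
  3*X*Z**2 ↦ 3·1·1·1 = 3
  -3*Y**3 ↦ -3·1·1·1 = -3
  -Y**2*Z ↦ -1·1·1·1 = -1
  Y*Z**2 ↦ 1·1·1·1 = 1
Sum: F(1, 1, 1) = (1) + (2) + (2) + (2) + (3) + (3) + (-3) + (-1) + (1) = 10.
Reducing mod 7: 10 ≡ 3 (mod 7).
Since F(a, b, c) ≡ 3 ≠ 0 (mod 7), P does NOT lie on the curve.


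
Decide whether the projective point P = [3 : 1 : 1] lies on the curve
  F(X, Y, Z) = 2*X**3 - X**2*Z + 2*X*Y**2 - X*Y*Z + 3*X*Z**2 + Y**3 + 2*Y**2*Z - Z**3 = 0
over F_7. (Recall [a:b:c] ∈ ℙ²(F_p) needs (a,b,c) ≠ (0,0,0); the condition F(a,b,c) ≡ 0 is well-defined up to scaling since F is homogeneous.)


F(3,1,1) ≡ 3 (mod 7); P is NOT on the curve.

Evaluate F(3, 1, 1) term-by-term (mod 7).
  2*X**3 ↦ 2·27·1·1 = 54
  -X**2*Z ↦ -1·9·1·1 = -9
  2*X*Y**2 ↦ 2·3·1·1 = 6
  -X*Y*Z ↦ -1·3·1·1 = -3
  3*X*Z**2 ↦ 3·3·1·1 = 9
  Y**3 ↦ 1·1·1·1 = 1
  2*Y**2*Z ↦ 2·1·1·1 = 2
  -Z**3 ↦ -1·1·1·1 = -1
Sum: F(3, 1, 1) = (54) + (-9) + (6) + (-3) + (9) + (1) + (2) + (-1) = 59.
Reducing mod 7: 59 ≡ 3 (mod 7).
Since F(a, b, c) ≡ 3 ≠ 0 (mod 7), P does NOT lie on the curve.


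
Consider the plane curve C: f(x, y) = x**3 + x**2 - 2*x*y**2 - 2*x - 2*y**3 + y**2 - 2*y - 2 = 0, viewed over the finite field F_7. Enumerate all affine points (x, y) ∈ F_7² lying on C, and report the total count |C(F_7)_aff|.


Affine F_7-points: {(1, 1), (1, 4), (1, 5), (2, 5), (2, 6), (3, 0), (3, 3), (3, 5), (4, 0), (5, 6), (6, 0), (6, 6)}; count = 12.

For each of the 49 pairs (x, y) ∈ F_7², evaluate f(x, y) mod 7. Record the zeros.
  x = 0: [0↦5, 1↦2, 2↦3, 3↦3, 4↦4, 5↦1, 6↦3]  zeros at y ∈ ∅
  x = 1: [0↦5, 1↦0, 2↦2, 3↦6, 4↦0, 5↦0, 6↦1]  zeros at y ∈ {1, 4, 5}
  x = 2: [0↦6, 1↦6, 2↦2, 3↦3, 4↦4, 5↦0, 6↦0]  zeros at y ∈ {5, 6}
  x = 3: [0↦0, 1↦5, 2↦2, 3↦0, 4↦1, 5↦0, 6↦6]  zeros at y ∈ {0, 3, 5}
  x = 4: [0↦0, 1↦3, 2↦1, 3↦3, 4↦4, 5↦6, 6↦4]  zeros at y ∈ {0}
  x = 5: [0↦5, 1↦6, 2↦5, 3↦4, 4↦5, 5↦3, 6↦0]  zeros at y ∈ {6}
  x = 6: [0↦0, 1↦6, 2↦6, 3↦2, 4↦3, 5↦4, 6↦0]  zeros at y ∈ {0, 6}
Collecting zeros: affine points = {(1, 1), (1, 4), (1, 5), (2, 5), (2, 6), (3, 0), (3, 3), (3, 5), (4, 0), (5, 6), (6, 0), (6, 6)}.
Total count |C(F_7)_aff| = 12.


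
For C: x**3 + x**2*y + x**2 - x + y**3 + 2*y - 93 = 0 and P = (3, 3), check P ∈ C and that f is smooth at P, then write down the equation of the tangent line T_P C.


Tangent line at P: 50*x + 38*y - 264 = 0.

Step 1: f(3, 3) = 0, so P lies on C.
Step 2: partial derivatives
  f_x(x, y) = 3*x**2 + 2*x*y + 2*x - 1, f_y(x, y) = x**2 + 3*y**2 + 2.
  f_x(P) = 50, f_y(P) = 38 (gradient nonzero, so P is smooth).
Step 3: tangent line at P: 50·(x − 3) + 38·(y − 3) = 0.
Expanding: 50*x + 38*y - 264 = 0.


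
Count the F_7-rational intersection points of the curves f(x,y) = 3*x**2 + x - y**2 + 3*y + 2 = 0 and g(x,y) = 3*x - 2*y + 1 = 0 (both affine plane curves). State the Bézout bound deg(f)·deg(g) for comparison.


Common zeros: {(5, 1), (6, 6)}; count = 2; Bézout bound = 2.

deg(f) = 2, deg(g) = 1, so Bézout bound = 2.
Scan x ∈ F_7. For each x, list the y ∈ F_7 with f(x, y) ≡ 0 and those with g(x, y) ≡ 0 (mod 7); the common zeros in that column are the intersection.
  x = 0: f ≡ 0 at y ∈ ∅; g ≡ 0 at y ∈ {4}; common: ∅.
  x = 1: f ≡ 0 at y ∈ ∅; g ≡ 0 at y ∈ {2}; common: ∅.
  x = 2: f ≡ 0 at y ∈ ∅; g ≡ 0 at y ∈ {0}; common: ∅.
  x = 3: f ≡ 0 at y ∈ {4, 6}; g ≡ 0 at y ∈ {5}; common: ∅.
  x = 4: f ≡ 0 at y ∈ {1, 2}; g ≡ 0 at y ∈ {3}; common: ∅.
  x = 5: f ≡ 0 at y ∈ {1, 2}; g ≡ 0 at y ∈ {1}; common: {1}.
  x = 6: f ≡ 0 at y ∈ {4, 6}; g ≡ 0 at y ∈ {6}; common: {6}.
Collecting: common zeros = {(5, 1), (6, 6)}, so the count is 2.
Comparison with the Bézout bound: 2 ≤ 2 = deg(f)·deg(g), as expected for curves with no common component (the bound is attained).


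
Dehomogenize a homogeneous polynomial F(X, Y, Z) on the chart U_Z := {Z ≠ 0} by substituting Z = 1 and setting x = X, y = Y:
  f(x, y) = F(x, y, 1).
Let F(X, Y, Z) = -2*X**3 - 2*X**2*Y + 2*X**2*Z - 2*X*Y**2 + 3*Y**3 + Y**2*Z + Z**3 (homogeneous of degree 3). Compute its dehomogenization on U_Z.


f(x, y) = -2*x**3 - 2*x**2*y + 2*x**2 - 2*x*y**2 + 3*y**3 + y**2 + 1

On U_Z we set Z = 1. Each monomial c·X^i·Y^j·Z^k in F becomes c·x^i·y^j·1^k = c·x^i·y^j.
Substituting Z = 1: F(X, Y, 1) = -2*x**3 - 2*x**2*y + 2*x**2 - 2*x*y**2 + 3*y**3 + y**2 + 1.
Note: deg(f) ≤ deg(F) = 3; strict inequality happens when F is divisible by Z (lost terms).


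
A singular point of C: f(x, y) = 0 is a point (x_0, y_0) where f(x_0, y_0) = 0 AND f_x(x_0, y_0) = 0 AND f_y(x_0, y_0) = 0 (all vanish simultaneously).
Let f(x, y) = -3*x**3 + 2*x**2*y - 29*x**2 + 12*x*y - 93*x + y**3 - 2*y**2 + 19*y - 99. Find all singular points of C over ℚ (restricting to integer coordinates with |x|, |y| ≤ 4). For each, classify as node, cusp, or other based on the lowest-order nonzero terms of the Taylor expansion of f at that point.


Singular points: {(-3, 1)}; classification: cusp.

Compute partial derivatives:
  f_x = -9*x**2 + 4*x*y - 58*x + 12*y - 93.
  f_y = 2*x**2 + 12*x + 3*y**2 - 4*y + 19.
Scan x_0 ∈ {−4, ..., 4}. For each x_0, f_y(x_0, y) is a polynomial in y; find its integer roots y ∈ {−4, ..., 4}, then test f_x and f at those candidates.
  x = -4: f_y(-4, y) = 3*y**2 - 4*y + 3; no integer root y with |y| ≤ 4.
  x = -3: f_y(-3, y) = 3*y**2 - 4*y + 1; vanishes at y ∈ {1}. (-3, 1): f_x = 0, f = 0 — SINGULAR.
  x = -2: f_y(-2, y) = 3*y**2 - 4*y + 3; no integer root y with |y| ≤ 4.
  x = -1: f_y(-1, y) = 3*y**2 - 4*y + 9; no integer root y with |y| ≤ 4.
  x = 0: f_y(0, y) = 3*y**2 - 4*y + 19; no integer root y with |y| ≤ 4.
  x = 1: f_y(1, y) = 3*y**2 - 4*y + 33; no integer root y with |y| ≤ 4.
  x = 2: f_y(2, y) = 3*y**2 - 4*y + 51; no integer root y with |y| ≤ 4.
  x = 3: f_y(3, y) = 3*y**2 - 4*y + 73; no integer root y with |y| ≤ 4.
  x = 4: f_y(4, y) = 3*y**2 - 4*y + 99; no integer root y with |y| ≤ 4.
Only singular point on the grid: (-3, 1).
Classify: substitute x = -3 + u, y = 1 + v and expand: f = -3*u**3 + 2*u**2*v + v**3 + v**2.
No constant or linear terms (consistent with a singular point). Quadratic part: v**2. Cubic part: -3*u**3 + 2*u**2*v + v**3.
The quadratic part v**2 is a perfect square, so there is a single (double) tangent line v = 0, i.e. y = 1. Restricting the cubic part to that line (v = 0) leaves -3*u**3 ≠ 0, so f is not divisible by v and the branch is v² ≈ 3*u**3 to lowest order — this is a cusp.
Classification: cusp.


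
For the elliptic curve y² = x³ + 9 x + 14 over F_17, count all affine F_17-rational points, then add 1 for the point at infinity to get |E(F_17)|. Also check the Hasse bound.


Affine points = {(3, 0), (9, 5), (9, 12), (10, 4), (10, 13), (11, 4), (11, 13), (13, 4), (13, 13), (16, 2), (16, 15)}; affine count = 11; |E(F_17)| = 12.

Discriminant check: Δ ∝ 4a³ + 27b² = 4·9³ + 27·14² = 4·729 + 27·196 ≡ 14 (mod 17). Nonzero ⇒ E is nonsingular.
For each x ∈ F_17, compute rhs = x³ + 9·x + 14 mod 17, then count y ∈ F_17 with y² ≡ rhs.
  x = 0: rhs = 14, matching y values: none (0 points).
  x = 1: rhs = 7, matching y values: none (0 points).
  x = 2: rhs = 6, matching y values: none (0 points).
  x = 3: rhs = 0, matching y values: 0 (1 points).
  x = 4: rhs = 12, matching y values: none (0 points).
  x = 5: rhs = 14, matching y values: none (0 points).
  x = 6: rhs = 12, matching y values: none (0 points).
  x = 7: rhs = 12, matching y values: none (0 points).
  x = 8: rhs = 3, matching y values: none (0 points).
  x = 9: rhs = 8, matching y values: 5, 12 (2 points).
  x = 10: rhs = 16, matching y values: 4, 13 (2 points).
  x = 11: rhs = 16, matching y values: 4, 13 (2 points).
  x = 12: rhs = 14, matching y values: none (0 points).
  x = 13: rhs = 16, matching y values: 4, 13 (2 points).
  x = 14: rhs = 11, matching y values: none (0 points).
  x = 15: rhs = 5, matching y values: none (0 points).
  x = 16: rhs = 4, matching y values: 2, 15 (2 points).
Total affine count: 11.
Full point count |E(F_17)| = 11 + 1 = 12.
Hasse bound: |12 − (17+1)| = |-6| = 6 ≤ 2√17 ≈ 8.2462 ✓.


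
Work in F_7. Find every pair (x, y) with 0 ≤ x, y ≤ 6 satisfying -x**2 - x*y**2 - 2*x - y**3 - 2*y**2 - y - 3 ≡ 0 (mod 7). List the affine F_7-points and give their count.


Affine F_7-points: {(0, 1), (0, 2), (1, 2), (1, 3), (1, 6), (2, 3), (3, 5), (3, 6), (4, 1), (5, 5)}; count = 10.

For each of the 49 pairs (x, y) ∈ F_7², evaluate f(x, y) mod 7. Record the zeros.
  x = 0: [0↦4, 1↦0, 2↦0, 3↦5, 4↦2, 5↦6, 6↦4]  zeros at y ∈ {1, 2}
  x = 1: [0↦1, 1↦3, 2↦0, 3↦0, 4↦4, 5↦6, 6↦0]  zeros at y ∈ {2, 3, 6}
  x = 2: [0↦3, 1↦4, 2↦5, 3↦0, 4↦4, 5↦4, 6↦1]  zeros at y ∈ {3}
  x = 3: [0↦3, 1↦3, 2↦1, 3↦5, 4↦2, 5↦0, 6↦0]  zeros at y ∈ {5, 6}
  x = 4: [0↦1, 1↦0, 2↦2, 3↦1, 4↦5, 5↦1, 6↦4]  zeros at y ∈ {1}
  x = 5: [0↦4, 1↦2, 2↦1, 3↦2, 4↦6, 5↦0, 6↦6]  zeros at y ∈ {5}
  x = 6: [0↦5, 1↦2, 2↦5, 3↦1, 4↦5, 5↦4, 6↦6]  zeros at y ∈ ∅
Collecting zeros: affine points = {(0, 1), (0, 2), (1, 2), (1, 3), (1, 6), (2, 3), (3, 5), (3, 6), (4, 1), (5, 5)}.
Total count |C(F_7)_aff| = 10.


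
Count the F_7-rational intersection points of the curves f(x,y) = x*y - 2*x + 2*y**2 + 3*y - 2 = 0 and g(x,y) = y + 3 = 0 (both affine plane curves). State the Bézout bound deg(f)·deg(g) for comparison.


Common zeros: {(0, 4)}; count = 1; Bézout bound = 2.

deg(f) = 2, deg(g) = 1, so Bézout bound = 2.
Scan x ∈ F_7. For each x, list the y ∈ F_7 with f(x, y) ≡ 0 and those with g(x, y) ≡ 0 (mod 7); the common zeros in that column are the intersection.
  x = 0: f ≡ 0 at y ∈ {4, 5}; g ≡ 0 at y ∈ {4}; common: {4}.
  x = 1: f ≡ 0 at y ∈ ∅; g ≡ 0 at y ∈ {4}; common: ∅.
  x = 2: f ≡ 0 at y ∈ ∅; g ≡ 0 at y ∈ {4}; common: ∅.
  x = 3: f ≡ 0 at y ∈ {1, 3}; g ≡ 0 at y ∈ {4}; common: ∅.
  x = 4: f ≡ 0 at y ∈ ∅; g ≡ 0 at y ∈ {4}; common: ∅.
  x = 5: f ≡ 0 at y ∈ ∅; g ≡ 0 at y ∈ {4}; common: ∅.
  x = 6: f ≡ 0 at y ∈ {0, 6}; g ≡ 0 at y ∈ {4}; common: ∅.
Collecting: common zeros = {(0, 4)}, so the count is 1.
Comparison with the Bézout bound: 1 ≤ 2 = deg(f)·deg(g), as expected for curves with no common component (the affine F_7-count falls short of the bound because intersections may lie at infinity, over extension fields, or carry multiplicity).


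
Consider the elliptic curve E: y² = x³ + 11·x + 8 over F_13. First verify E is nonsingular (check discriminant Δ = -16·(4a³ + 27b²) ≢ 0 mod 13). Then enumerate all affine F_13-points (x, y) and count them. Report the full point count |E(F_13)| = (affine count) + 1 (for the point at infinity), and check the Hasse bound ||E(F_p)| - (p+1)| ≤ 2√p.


Affine points = {(2, 5), (2, 8), (3, 4), (3, 9), (4, 5), (4, 8), (6, 2), (6, 11), (7, 5), (7, 8), (8, 6), (8, 7), (9, 2), (9, 11), (10, 0), (11, 2), (11, 11), (12, 3), (12, 10)}; affine count = 19; |E(F_13)| = 20.

Discriminant check: Δ ∝ 4a³ + 27b² = 4·11³ + 27·8² = 4·1331 + 27·64 ≡ 6 (mod 13). Nonzero ⇒ E is nonsingular.
For each x ∈ F_13, compute rhs = x³ + 11·x + 8 mod 13, then count y ∈ F_13 with y² ≡ rhs.
  x = 0: rhs = 8, matching y values: none (0 points).
  x = 1: rhs = 7, matching y values: none (0 points).
  x = 2: rhs = 12, matching y values: 5, 8 (2 points).
  x = 3: rhs = 3, matching y values: 4, 9 (2 points).
  x = 4: rhs = 12, matching y values: 5, 8 (2 points).
  x = 5: rhs = 6, matching y values: none (0 points).
  x = 6: rhs = 4, matching y values: 2, 11 (2 points).
  x = 7: rhs = 12, matching y values: 5, 8 (2 points).
  x = 8: rhs = 10, matching y values: 6, 7 (2 points).
  x = 9: rhs = 4, matching y values: 2, 11 (2 points).
  x = 10: rhs = 0, matching y values: 0 (1 points).
  x = 11: rhs = 4, matching y values: 2, 11 (2 points).
  x = 12: rhs = 9, matching y values: 3, 10 (2 points).
Total affine count: 19.
Full point count |E(F_13)| = 19 + 1 = 20.
Hasse bound: |20 − (13+1)| = |6| = 6 ≤ 2√13 ≈ 7.2111 ✓.


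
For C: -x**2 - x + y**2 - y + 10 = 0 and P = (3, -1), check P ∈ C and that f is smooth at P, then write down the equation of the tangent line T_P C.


Tangent line at P: -7*x - 3*y + 18 = 0.

Step 1: f(3, -1) = 0, so P lies on C.
Step 2: partial derivatives
  f_x(x, y) = -2*x - 1, f_y(x, y) = 2*y - 1.
  f_x(P) = -7, f_y(P) = -3 (gradient nonzero, so P is smooth).
Step 3: tangent line at P: -7·(x − 3) + -3·(y − -1) = 0.
Expanding: -7*x - 3*y + 18 = 0.


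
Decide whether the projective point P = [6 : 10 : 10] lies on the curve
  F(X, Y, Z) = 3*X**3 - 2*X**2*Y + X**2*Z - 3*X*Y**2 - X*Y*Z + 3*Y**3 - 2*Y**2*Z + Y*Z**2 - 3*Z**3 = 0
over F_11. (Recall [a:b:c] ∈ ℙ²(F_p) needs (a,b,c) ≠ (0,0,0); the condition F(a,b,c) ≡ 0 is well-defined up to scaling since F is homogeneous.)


F(6,10,10) ≡ 1 (mod 11); P is NOT on the curve.

Evaluate F(6, 10, 10) term-by-term (mod 11).
  3*X**3 ↦ 3·216·1·1 = 648
  -2*X**2*Y ↦ -2·36·10·1 = -720
  X**2*Z ↦ 1·36·1·10 = 360
  -3*X*Y**2 ↦ -3·6·100·1 = -1800
  -X*Y*Z ↦ -1·6·10·10 = -600
  3*Y**3 ↦ 3·1·1000·1 = 3000
  -2*Y**2*Z ↦ -2·1·100·10 = -2000
  Y*Z**2 ↦ 1·1·10·100 = 1000
  -3*Z**3 ↦ -3·1·1·1000 = -3000
Sum: F(6, 10, 10) = (648) + (-720) + (360) + (-1800) + (-600) + (3000) + (-2000) + (1000) + (-3000) = -3112.
Reducing mod 11: -3112 ≡ 1 (mod 11).
Since F(a, b, c) ≡ 1 ≠ 0 (mod 11), P does NOT lie on the curve.


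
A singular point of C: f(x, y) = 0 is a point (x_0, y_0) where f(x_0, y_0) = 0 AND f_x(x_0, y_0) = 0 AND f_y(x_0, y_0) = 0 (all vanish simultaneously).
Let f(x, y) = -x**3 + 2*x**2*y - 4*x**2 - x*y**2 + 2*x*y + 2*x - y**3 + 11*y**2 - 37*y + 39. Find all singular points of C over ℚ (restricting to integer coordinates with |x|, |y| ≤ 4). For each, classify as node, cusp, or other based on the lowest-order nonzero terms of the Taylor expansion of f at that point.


Singular points: {(1, 3)}; classification: node.

Compute partial derivatives:
  f_x = -3*x**2 + 4*x*y - 8*x - y**2 + 2*y + 2.
  f_y = 2*x**2 - 2*x*y + 2*x - 3*y**2 + 22*y - 37.
Scan x_0 ∈ {−4, ..., 4}. For each x_0, f_y(x_0, y) is a polynomial in y; find its integer roots y ∈ {−4, ..., 4}, then test f_x and f at those candidates.
  x = -4: f_y(-4, y) = -3*y**2 + 30*y - 13; no integer root y with |y| ≤ 4.
  x = -3: f_y(-3, y) = -3*y**2 + 28*y - 25; vanishes at y ∈ {1}. (-3, 1): f_x = -12 ≠ 0.
  x = -2: f_y(-2, y) = -3*y**2 + 26*y - 33; no integer root y with |y| ≤ 4.
  x = -1: f_y(-1, y) = -3*y**2 + 24*y - 37; no integer root y with |y| ≤ 4.
  x = 0: f_y(0, y) = -3*y**2 + 22*y - 37; no integer root y with |y| ≤ 4.
  x = 1: f_y(1, y) = -3*y**2 + 20*y - 33; vanishes at y ∈ {3}. (1, 3): f_x = 0, f = 0 — SINGULAR.
  x = 2: f_y(2, y) = -3*y**2 + 18*y - 25; no integer root y with |y| ≤ 4.
  x = 3: f_y(3, y) = -3*y**2 + 16*y - 13; vanishes at y ∈ {1}. (3, 1): f_x = -36 ≠ 0.
  x = 4: f_y(4, y) = -3*y**2 + 14*y + 3; no integer root y with |y| ≤ 4.
Only singular point on the grid: (1, 3).
Classify: substitute x = 1 + u, y = 3 + v and expand: f = -u**3 + 2*u**2*v - u**2 - u*v**2 - v**3 + v**2.
No constant or linear terms (consistent with a singular point). Quadratic part: -u**2 + v**2. Cubic part: -u**3 + 2*u**2*v - u*v**2 - v**3.
The quadratic part v**2 - u**2 = (v − u)(v + u) splits into two distinct linear factors, so there are two distinct tangent lines y − 3 = ±(x − 1) — this is a node (ordinary double point).
Classification: node.


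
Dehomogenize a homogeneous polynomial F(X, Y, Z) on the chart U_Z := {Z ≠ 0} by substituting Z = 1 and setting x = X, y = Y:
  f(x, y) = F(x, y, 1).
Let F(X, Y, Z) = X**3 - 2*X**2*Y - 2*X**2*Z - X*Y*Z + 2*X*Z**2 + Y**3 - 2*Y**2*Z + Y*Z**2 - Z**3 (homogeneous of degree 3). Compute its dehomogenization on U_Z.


f(x, y) = x**3 - 2*x**2*y - 2*x**2 - x*y + 2*x + y**3 - 2*y**2 + y - 1

On U_Z we set Z = 1. Each monomial c·X^i·Y^j·Z^k in F becomes c·x^i·y^j·1^k = c·x^i·y^j.
Substituting Z = 1: F(X, Y, 1) = x**3 - 2*x**2*y - 2*x**2 - x*y + 2*x + y**3 - 2*y**2 + y - 1.
Note: deg(f) ≤ deg(F) = 3; strict inequality happens when F is divisible by Z (lost terms).


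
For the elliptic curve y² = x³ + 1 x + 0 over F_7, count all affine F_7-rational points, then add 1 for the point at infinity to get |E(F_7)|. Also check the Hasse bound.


Affine points = {(0, 0), (1, 3), (1, 4), (3, 3), (3, 4), (5, 2), (5, 5)}; affine count = 7; |E(F_7)| = 8.

Discriminant check: Δ ∝ 4a³ + 27b² = 4·1³ + 27·0² = 4·1 + 27·0 ≡ 4 (mod 7). Nonzero ⇒ E is nonsingular.
For each x ∈ F_7, compute rhs = x³ + 1·x + 0 mod 7, then count y ∈ F_7 with y² ≡ rhs.
  x = 0: rhs = 0, matching y values: 0 (1 points).
  x = 1: rhs = 2, matching y values: 3, 4 (2 points).
  x = 2: rhs = 3, matching y values: none (0 points).
  x = 3: rhs = 2, matching y values: 3, 4 (2 points).
  x = 4: rhs = 5, matching y values: none (0 points).
  x = 5: rhs = 4, matching y values: 2, 5 (2 points).
  x = 6: rhs = 5, matching y values: none (0 points).
Total affine count: 7.
Full point count |E(F_7)| = 7 + 1 = 8.
Hasse bound: |8 − (7+1)| = |0| = 0 ≤ 2√7 ≈ 5.2915 ✓.


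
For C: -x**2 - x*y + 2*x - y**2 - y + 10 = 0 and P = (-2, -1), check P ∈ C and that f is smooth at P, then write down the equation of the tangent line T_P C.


Tangent line at P: 7*x + 3*y + 17 = 0.

Step 1: f(-2, -1) = 0, so P lies on C.
Step 2: partial derivatives
  f_x(x, y) = -2*x - y + 2, f_y(x, y) = -x - 2*y - 1.
  f_x(P) = 7, f_y(P) = 3 (gradient nonzero, so P is smooth).
Step 3: tangent line at P: 7·(x − -2) + 3·(y − -1) = 0.
Expanding: 7*x + 3*y + 17 = 0.


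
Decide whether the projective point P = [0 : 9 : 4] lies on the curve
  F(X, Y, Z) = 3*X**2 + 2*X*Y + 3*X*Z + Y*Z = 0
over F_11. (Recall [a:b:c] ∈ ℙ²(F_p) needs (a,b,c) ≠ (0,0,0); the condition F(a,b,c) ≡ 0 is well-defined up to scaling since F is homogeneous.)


F(0,9,4) ≡ 3 (mod 11); P is NOT on the curve.

Evaluate F(0, 9, 4) term-by-term (mod 11).
  3*X**2 ↦ 3·0·1·1 = 0
  2*X*Y ↦ 2·0·9·1 = 0
  3*X*Z ↦ 3·0·1·4 = 0
  Y*Z ↦ 1·1·9·4 = 36
Sum: F(0, 9, 4) = (0) + (0) + (0) + (36) = 36.
Reducing mod 11: 36 ≡ 3 (mod 11).
Since F(a, b, c) ≡ 3 ≠ 0 (mod 11), P does NOT lie on the curve.


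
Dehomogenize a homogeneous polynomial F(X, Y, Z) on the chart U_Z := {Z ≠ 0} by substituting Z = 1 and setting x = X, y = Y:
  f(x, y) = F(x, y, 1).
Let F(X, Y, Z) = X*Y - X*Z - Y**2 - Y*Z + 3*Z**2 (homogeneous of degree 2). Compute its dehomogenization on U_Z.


f(x, y) = x*y - x - y**2 - y + 3

On U_Z we set Z = 1. Each monomial c·X^i·Y^j·Z^k in F becomes c·x^i·y^j·1^k = c·x^i·y^j.
Substituting Z = 1: F(X, Y, 1) = x*y - x - y**2 - y + 3.
Note: deg(f) ≤ deg(F) = 2; strict inequality happens when F is divisible by Z (lost terms).


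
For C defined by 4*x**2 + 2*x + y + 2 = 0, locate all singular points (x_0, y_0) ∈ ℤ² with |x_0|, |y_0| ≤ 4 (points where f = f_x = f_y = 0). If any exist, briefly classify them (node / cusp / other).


No singular points in the scanned grid; C is smooth there.

Compute partial derivatives:
  f_x = 8*x + 2.
  f_y = 1.
f_y = 1 is a nonzero constant, so f_y never vanishes: no point (x, y) can satisfy f = f_x = f_y = 0. In particular no (x, y) ∈ {−4, ..., 4}² is singular; the curve is smooth.


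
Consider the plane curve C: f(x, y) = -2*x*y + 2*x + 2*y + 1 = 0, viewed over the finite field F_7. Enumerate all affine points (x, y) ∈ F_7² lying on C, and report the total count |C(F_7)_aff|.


Affine F_7-points: {(0, 3), (2, 6), (3, 0), (4, 5), (5, 4), (6, 2)}; count = 6.

For each of the 49 pairs (x, y) ∈ F_7², evaluate f(x, y) mod 7. Record the zeros.
  x = 0: [0↦1, 1↦3, 2↦5, 3↦0, 4↦2, 5↦4, 6↦6]  zeros at y ∈ {3}
  x = 1: [0↦3, 1↦3, 2↦3, 3↦3, 4↦3, 5↦3, 6↦3]  zeros at y ∈ ∅
  x = 2: [0↦5, 1↦3, 2↦1, 3↦6, 4↦4, 5↦2, 6↦0]  zeros at y ∈ {6}
  x = 3: [0↦0, 1↦3, 2↦6, 3↦2, 4↦5, 5↦1, 6↦4]  zeros at y ∈ {0}
  x = 4: [0↦2, 1↦3, 2↦4, 3↦5, 4↦6, 5↦0, 6↦1]  zeros at y ∈ {5}
  x = 5: [0↦4, 1↦3, 2↦2, 3↦1, 4↦0, 5↦6, 6↦5]  zeros at y ∈ {4}
  x = 6: [0↦6, 1↦3, 2↦0, 3↦4, 4↦1, 5↦5, 6↦2]  zeros at y ∈ {2}
Collecting zeros: affine points = {(0, 3), (2, 6), (3, 0), (4, 5), (5, 4), (6, 2)}.
Total count |C(F_7)_aff| = 6.


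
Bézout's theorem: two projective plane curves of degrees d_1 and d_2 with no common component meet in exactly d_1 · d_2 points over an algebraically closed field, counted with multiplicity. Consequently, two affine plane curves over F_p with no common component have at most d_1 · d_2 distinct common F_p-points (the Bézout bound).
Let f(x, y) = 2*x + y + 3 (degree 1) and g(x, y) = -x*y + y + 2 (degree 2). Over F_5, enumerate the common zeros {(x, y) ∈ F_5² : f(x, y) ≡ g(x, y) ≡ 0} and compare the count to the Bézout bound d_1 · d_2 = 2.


Common zeros: {(3, 1), (4, 4)}; count = 2; Bézout bound = 2.

deg(f) = 1, deg(g) = 2, so Bézout bound = 2.
Scan x ∈ F_5. For each x, list the y ∈ F_5 with f(x, y) ≡ 0 and those with g(x, y) ≡ 0 (mod 5); the common zeros in that column are the intersection.
  x = 0: f ≡ 0 at y ∈ {2}; g ≡ 0 at y ∈ {3}; common: ∅.
  x = 1: f ≡ 0 at y ∈ {0}; g ≡ 0 at y ∈ ∅; common: ∅.
  x = 2: f ≡ 0 at y ∈ {3}; g ≡ 0 at y ∈ {2}; common: ∅.
  x = 3: f ≡ 0 at y ∈ {1}; g ≡ 0 at y ∈ {1}; common: {1}.
  x = 4: f ≡ 0 at y ∈ {4}; g ≡ 0 at y ∈ {4}; common: {4}.
Collecting: common zeros = {(3, 1), (4, 4)}, so the count is 2.
Comparison with the Bézout bound: 2 ≤ 2 = deg(f)·deg(g), as expected for curves with no common component (the bound is attained).


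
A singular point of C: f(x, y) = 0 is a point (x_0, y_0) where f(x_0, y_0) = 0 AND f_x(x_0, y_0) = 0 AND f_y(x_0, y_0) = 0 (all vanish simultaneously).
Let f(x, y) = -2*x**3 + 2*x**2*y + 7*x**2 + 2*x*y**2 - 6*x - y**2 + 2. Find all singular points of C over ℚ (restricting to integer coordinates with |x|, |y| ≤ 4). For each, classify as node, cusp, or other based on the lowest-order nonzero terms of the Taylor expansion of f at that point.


Singular points: {(1, -1)}; classification: node.

Compute partial derivatives:
  f_x = -6*x**2 + 4*x*y + 14*x + 2*y**2 - 6.
  f_y = 2*x**2 + 4*x*y - 2*y.
Scan x_0 ∈ {−4, ..., 4}. For each x_0, f_y(x_0, y) is a polynomial in y; find its integer roots y ∈ {−4, ..., 4}, then test f_x and f at those candidates.
  x = -4: f_y(-4, y) = 32 - 18*y; no integer root y with |y| ≤ 4.
  x = -3: f_y(-3, y) = 18 - 14*y; no integer root y with |y| ≤ 4.
  x = -2: f_y(-2, y) = 8 - 10*y; no integer root y with |y| ≤ 4.
  x = -1: f_y(-1, y) = 2 - 6*y; no integer root y with |y| ≤ 4.
  x = 0: f_y(0, y) = -2*y; vanishes at y ∈ {0}. (0, 0): f_x = -6 ≠ 0.
  x = 1: f_y(1, y) = 2*y + 2; vanishes at y ∈ {-1}. (1, -1): f_x = 0, f = 0 — SINGULAR.
  x = 2: f_y(2, y) = 6*y + 8; no integer root y with |y| ≤ 4.
  x = 3: f_y(3, y) = 10*y + 18; no integer root y with |y| ≤ 4.
  x = 4: f_y(4, y) = 14*y + 32; no integer root y with |y| ≤ 4.
Only singular point on the grid: (1, -1).
Classify: substitute x = 1 + u, y = -1 + v and expand: f = -2*u**3 + 2*u**2*v - u**2 + 2*u*v**2 + v**2.
No constant or linear terms (consistent with a singular point). Quadratic part: -u**2 + v**2. Cubic part: -2*u**3 + 2*u**2*v + 2*u*v**2.
The quadratic part v**2 - u**2 = (v − u)(v + u) splits into two distinct linear factors, so there are two distinct tangent lines y − -1 = ±(x − 1) — this is a node (ordinary double point).
Classification: node.


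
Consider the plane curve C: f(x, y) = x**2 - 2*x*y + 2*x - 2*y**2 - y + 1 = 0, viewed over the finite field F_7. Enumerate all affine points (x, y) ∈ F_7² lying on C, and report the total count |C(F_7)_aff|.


Affine F_7-points: {(0, 4), (0, 6), (3, 1), (3, 6), (4, 1), (4, 5), (6, 0), (6, 4)}; count = 8.

For each of the 49 pairs (x, y) ∈ F_7², evaluate f(x, y) mod 7. Record the zeros.
  x = 0: [0↦1, 1↦5, 2↦5, 3↦1, 4↦0, 5↦2, 6↦0]  zeros at y ∈ {4, 6}
  x = 1: [0↦4, 1↦6, 2↦4, 3↦5, 4↦2, 5↦2, 6↦5]  zeros at y ∈ ∅
  x = 2: [0↦2, 1↦2, 2↦5, 3↦4, 4↦6, 5↦4, 6↦5]  zeros at y ∈ ∅
  x = 3: [0↦2, 1↦0, 2↦1, 3↦5, 4↦5, 5↦1, 6↦0]  zeros at y ∈ {1, 6}
  x = 4: [0↦4, 1↦0, 2↦6, 3↦1, 4↦6, 5↦0, 6↦4]  zeros at y ∈ {1, 5}
  x = 5: [0↦1, 1↦2, 2↦6, 3↦6, 4↦2, 5↦1, 6↦3]  zeros at y ∈ ∅
  x = 6: [0↦0, 1↦6, 2↦1, 3↦6, 4↦0, 5↦4, 6↦4]  zeros at y ∈ {0, 4}
Collecting zeros: affine points = {(0, 4), (0, 6), (3, 1), (3, 6), (4, 1), (4, 5), (6, 0), (6, 4)}.
Total count |C(F_7)_aff| = 8.


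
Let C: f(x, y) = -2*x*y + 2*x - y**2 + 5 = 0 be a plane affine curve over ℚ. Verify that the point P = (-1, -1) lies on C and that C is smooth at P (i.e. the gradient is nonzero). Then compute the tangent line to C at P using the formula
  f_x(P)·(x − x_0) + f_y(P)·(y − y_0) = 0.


Tangent line at P: 4*x + 4*y + 8 = 0.

Step 1: f(-1, -1) = 0, so P lies on C.
Step 2: partial derivatives
  f_x(x, y) = 2 - 2*y, f_y(x, y) = -2*x - 2*y.
  f_x(P) = 4, f_y(P) = 4 (gradient nonzero, so P is smooth).
Step 3: tangent line at P: 4·(x − -1) + 4·(y − -1) = 0.
Expanding: 4*x + 4*y + 8 = 0.


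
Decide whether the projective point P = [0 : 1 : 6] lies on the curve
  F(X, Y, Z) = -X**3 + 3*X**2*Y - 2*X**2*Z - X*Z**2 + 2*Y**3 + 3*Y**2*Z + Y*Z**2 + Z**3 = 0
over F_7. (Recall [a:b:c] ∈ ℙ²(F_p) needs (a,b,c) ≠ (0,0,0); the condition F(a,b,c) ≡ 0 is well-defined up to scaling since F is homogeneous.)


F(0,1,6) ≡ 6 (mod 7); P is NOT on the curve.

Evaluate F(0, 1, 6) term-by-term (mod 7).
  -X**3 ↦ -1·0·1·1 = 0
  3*X**2*Y ↦ 3·0·1·1 = 0
  -2*X**2*Z ↦ -2·0·1·6 = 0
  -X*Z**2 ↦ -1·0·1·36 = 0
  2*Y**3 ↦ 2·1·1·1 = 2
  3*Y**2*Z ↦ 3·1·1·6 = 18
  Y*Z**2 ↦ 1·1·1·36 = 36
  Z**3 ↦ 1·1·1·216 = 216
Sum: F(0, 1, 6) = (0) + (0) + (0) + (0) + (2) + (18) + (36) + (216) = 272.
Reducing mod 7: 272 ≡ 6 (mod 7).
Since F(a, b, c) ≡ 6 ≠ 0 (mod 7), P does NOT lie on the curve.


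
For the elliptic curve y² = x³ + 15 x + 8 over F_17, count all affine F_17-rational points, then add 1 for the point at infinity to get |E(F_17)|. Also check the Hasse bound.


Affine points = {(0, 5), (0, 12), (4, 8), (4, 9), (5, 2), (5, 15), (6, 5), (6, 12), (10, 6), (10, 11), (11, 5), (11, 12), (14, 2), (14, 15), (15, 2), (15, 15), (16, 3), (16, 14)}; affine count = 18; |E(F_17)| = 19.

Discriminant check: Δ ∝ 4a³ + 27b² = 4·15³ + 27·8² = 4·3375 + 27·64 ≡ 13 (mod 17). Nonzero ⇒ E is nonsingular.
For each x ∈ F_17, compute rhs = x³ + 15·x + 8 mod 17, then count y ∈ F_17 with y² ≡ rhs.
  x = 0: rhs = 8, matching y values: 5, 12 (2 points).
  x = 1: rhs = 7, matching y values: none (0 points).
  x = 2: rhs = 12, matching y values: none (0 points).
  x = 3: rhs = 12, matching y values: none (0 points).
  x = 4: rhs = 13, matching y values: 8, 9 (2 points).
  x = 5: rhs = 4, matching y values: 2, 15 (2 points).
  x = 6: rhs = 8, matching y values: 5, 12 (2 points).
  x = 7: rhs = 14, matching y values: none (0 points).
  x = 8: rhs = 11, matching y values: none (0 points).
  x = 9: rhs = 5, matching y values: none (0 points).
  x = 10: rhs = 2, matching y values: 6, 11 (2 points).
  x = 11: rhs = 8, matching y values: 5, 12 (2 points).
  x = 12: rhs = 12, matching y values: none (0 points).
  x = 13: rhs = 3, matching y values: none (0 points).
  x = 14: rhs = 4, matching y values: 2, 15 (2 points).
  x = 15: rhs = 4, matching y values: 2, 15 (2 points).
  x = 16: rhs = 9, matching y values: 3, 14 (2 points).
Total affine count: 18.
Full point count |E(F_17)| = 18 + 1 = 19.
Hasse bound: |19 − (17+1)| = |1| = 1 ≤ 2√17 ≈ 8.2462 ✓.


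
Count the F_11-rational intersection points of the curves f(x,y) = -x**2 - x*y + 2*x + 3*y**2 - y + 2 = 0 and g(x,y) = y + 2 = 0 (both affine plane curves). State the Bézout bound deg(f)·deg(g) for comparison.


Common zeros: {(5, 9), (10, 9)}; count = 2; Bézout bound = 2.

deg(f) = 2, deg(g) = 1, so Bézout bound = 2.
Scan x ∈ F_11. For each x, list the y ∈ F_11 with f(x, y) ≡ 0 and those with g(x, y) ≡ 0 (mod 11); the common zeros in that column are the intersection.
  x = 0: f ≡ 0 at y ∈ ∅; g ≡ 0 at y ∈ {9}; common: ∅.
  x = 1: f ≡ 0 at y ∈ {2, 6}; g ≡ 0 at y ∈ {9}; common: ∅.
  x = 2: f ≡ 0 at y ∈ ∅; g ≡ 0 at y ∈ {9}; common: ∅.
  x = 3: f ≡ 0 at y ∈ ∅; g ≡ 0 at y ∈ {9}; common: ∅.
  x = 4: f ≡ 0 at y ∈ {4, 5}; g ≡ 0 at y ∈ {9}; common: ∅.
  x = 5: f ≡ 0 at y ∈ {4, 9}; g ≡ 0 at y ∈ {9}; common: {9}.
  x = 6: f ≡ 0 at y ∈ {0, 6}; g ≡ 0 at y ∈ {9}; common: ∅.
  x = 7: f ≡ 0 at y ∈ {0, 10}; g ≡ 0 at y ∈ {9}; common: ∅.
  x = 8: f ≡ 0 at y ∈ ∅; g ≡ 0 at y ∈ {9}; common: ∅.
  x = 9: f ≡ 0 at y ∈ ∅; g ≡ 0 at y ∈ {9}; common: ∅.
  x = 10: f ≡ 0 at y ∈ {2, 9}; g ≡ 0 at y ∈ {9}; common: {9}.
Collecting: common zeros = {(5, 9), (10, 9)}, so the count is 2.
Comparison with the Bézout bound: 2 ≤ 2 = deg(f)·deg(g), as expected for curves with no common component (the bound is attained).


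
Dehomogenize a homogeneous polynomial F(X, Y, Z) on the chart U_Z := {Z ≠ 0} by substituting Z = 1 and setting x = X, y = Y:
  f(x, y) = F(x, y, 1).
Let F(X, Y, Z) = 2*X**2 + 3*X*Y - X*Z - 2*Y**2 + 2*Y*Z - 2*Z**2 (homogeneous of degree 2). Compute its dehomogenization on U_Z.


f(x, y) = 2*x**2 + 3*x*y - x - 2*y**2 + 2*y - 2

On U_Z we set Z = 1. Each monomial c·X^i·Y^j·Z^k in F becomes c·x^i·y^j·1^k = c·x^i·y^j.
Substituting Z = 1: F(X, Y, 1) = 2*x**2 + 3*x*y - x - 2*y**2 + 2*y - 2.
Note: deg(f) ≤ deg(F) = 2; strict inequality happens when F is divisible by Z (lost terms).


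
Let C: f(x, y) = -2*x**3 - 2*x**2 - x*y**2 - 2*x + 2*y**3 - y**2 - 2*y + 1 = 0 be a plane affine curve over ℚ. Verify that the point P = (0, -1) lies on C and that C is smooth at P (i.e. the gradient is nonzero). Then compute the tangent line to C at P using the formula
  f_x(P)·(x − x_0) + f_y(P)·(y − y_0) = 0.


Tangent line at P: -3*x + 6*y + 6 = 0.

Step 1: f(0, -1) = 0, so P lies on C.
Step 2: partial derivatives
  f_x(x, y) = -6*x**2 - 4*x - y**2 - 2, f_y(x, y) = -2*x*y + 6*y**2 - 2*y - 2.
  f_x(P) = -3, f_y(P) = 6 (gradient nonzero, so P is smooth).
Step 3: tangent line at P: -3·(x − 0) + 6·(y − -1) = 0.
Expanding: -3*x + 6*y + 6 = 0.


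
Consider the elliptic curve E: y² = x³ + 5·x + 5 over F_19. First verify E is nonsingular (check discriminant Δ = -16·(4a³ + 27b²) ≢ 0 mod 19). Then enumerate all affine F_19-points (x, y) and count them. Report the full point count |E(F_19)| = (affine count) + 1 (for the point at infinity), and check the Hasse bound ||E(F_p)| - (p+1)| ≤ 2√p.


Affine points = {(0, 9), (0, 10), (1, 7), (1, 12), (2, 2), (2, 17), (3, 3), (3, 16), (6, 2), (6, 17), (8, 5), (8, 14), (9, 0), (11, 2), (11, 17), (12, 8), (12, 11), (13, 5), (13, 14), (14, 8), (14, 11), (15, 4), (15, 15), (16, 1), (16, 18), (17, 5), (17, 14)}; affine count = 27; |E(F_19)| = 28.

Discriminant check: Δ ∝ 4a³ + 27b² = 4·5³ + 27·5² = 4·125 + 27·25 ≡ 16 (mod 19). Nonzero ⇒ E is nonsingular.
For each x ∈ F_19, compute rhs = x³ + 5·x + 5 mod 19, then count y ∈ F_19 with y² ≡ rhs.
  x = 0: rhs = 5, matching y values: 9, 10 (2 points).
  x = 1: rhs = 11, matching y values: 7, 12 (2 points).
  x = 2: rhs = 4, matching y values: 2, 17 (2 points).
  x = 3: rhs = 9, matching y values: 3, 16 (2 points).
  x = 4: rhs = 13, matching y values: none (0 points).
  x = 5: rhs = 3, matching y values: none (0 points).
  x = 6: rhs = 4, matching y values: 2, 17 (2 points).
  x = 7: rhs = 3, matching y values: none (0 points).
  x = 8: rhs = 6, matching y values: 5, 14 (2 points).
  x = 9: rhs = 0, matching y values: 0 (1 points).
  x = 10: rhs = 10, matching y values: none (0 points).
  x = 11: rhs = 4, matching y values: 2, 17 (2 points).
  x = 12: rhs = 7, matching y values: 8, 11 (2 points).
  x = 13: rhs = 6, matching y values: 5, 14 (2 points).
  x = 14: rhs = 7, matching y values: 8, 11 (2 points).
  x = 15: rhs = 16, matching y values: 4, 15 (2 points).
  x = 16: rhs = 1, matching y values: 1, 18 (2 points).
  x = 17: rhs = 6, matching y values: 5, 14 (2 points).
  x = 18: rhs = 18, matching y values: none (0 points).
Total affine count: 27.
Full point count |E(F_19)| = 27 + 1 = 28.
Hasse bound: |28 − (19+1)| = |8| = 8 ≤ 2√19 ≈ 8.7178 ✓.


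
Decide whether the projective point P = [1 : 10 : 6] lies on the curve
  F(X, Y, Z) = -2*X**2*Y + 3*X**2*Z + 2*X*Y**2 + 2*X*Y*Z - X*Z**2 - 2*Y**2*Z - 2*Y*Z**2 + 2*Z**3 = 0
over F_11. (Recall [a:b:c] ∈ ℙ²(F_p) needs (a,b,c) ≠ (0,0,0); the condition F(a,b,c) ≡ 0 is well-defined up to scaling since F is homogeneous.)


F(1,10,6) ≡ 4 (mod 11); P is NOT on the curve.

Evaluate F(1, 10, 6) term-by-term (mod 11).
  -2*X**2*Y ↦ -2·1·10·1 = -20
  3*X**2*Z ↦ 3·1·1·6 = 18
  2*X*Y**2 ↦ 2·1·100·1 = 200
  2*X*Y*Z ↦ 2·1·10·6 = 120
  -X*Z**2 ↦ -1·1·1·36 = -36
  -2*Y**2*Z ↦ -2·1·100·6 = -1200
  -2*Y*Z**2 ↦ -2·1·10·36 = -720
  2*Z**3 ↦ 2·1·1·216 = 432
Sum: F(1, 10, 6) = (-20) + (18) + (200) + (120) + (-36) + (-1200) + (-720) + (432) = -1206.
Reducing mod 11: -1206 ≡ 4 (mod 11).
Since F(a, b, c) ≡ 4 ≠ 0 (mod 11), P does NOT lie on the curve.


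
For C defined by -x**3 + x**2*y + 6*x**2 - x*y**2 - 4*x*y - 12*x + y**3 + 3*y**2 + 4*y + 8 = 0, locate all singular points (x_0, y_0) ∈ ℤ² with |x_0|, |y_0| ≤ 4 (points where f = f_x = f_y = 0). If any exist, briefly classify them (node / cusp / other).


Singular points: {(2, 0)}; classification: cusp.

Compute partial derivatives:
  f_x = -3*x**2 + 2*x*y + 12*x - y**2 - 4*y - 12.
  f_y = x**2 - 2*x*y - 4*x + 3*y**2 + 6*y + 4.
Scan x_0 ∈ {−4, ..., 4}. For each x_0, f_y(x_0, y) is a polynomial in y; find its integer roots y ∈ {−4, ..., 4}, then test f_x and f at those candidates.
  x = -4: f_y(-4, y) = 3*y**2 + 14*y + 36; no integer root y with |y| ≤ 4.
  x = -3: f_y(-3, y) = 3*y**2 + 12*y + 25; no integer root y with |y| ≤ 4.
  x = -2: f_y(-2, y) = 3*y**2 + 10*y + 16; no integer root y with |y| ≤ 4.
  x = -1: f_y(-1, y) = 3*y**2 + 8*y + 9; no integer root y with |y| ≤ 4.
  x = 0: f_y(0, y) = 3*y**2 + 6*y + 4; no integer root y with |y| ≤ 4.
  x = 1: f_y(1, y) = 3*y**2 + 4*y + 1; vanishes at y ∈ {-1}. (1, -1): f_x = -2 ≠ 0.
  x = 2: f_y(2, y) = 3*y**2 + 2*y; vanishes at y ∈ {0}. (2, 0): f_x = 0, f = 0 — SINGULAR.
  x = 3: f_y(3, y) = 3*y**2 + 1; no integer root y with |y| ≤ 4.
  x = 4: f_y(4, y) = 3*y**2 - 2*y + 4; no integer root y with |y| ≤ 4.
Only singular point on the grid: (2, 0).
Classify: substitute x = 2 + u, y = 0 + v and expand: f = -u**3 + u**2*v - u*v**2 + v**3 + v**2.
No constant or linear terms (consistent with a singular point). Quadratic part: v**2. Cubic part: -u**3 + u**2*v - u*v**2 + v**3.
The quadratic part v**2 is a perfect square, so there is a single (double) tangent line v = 0, i.e. y = 0. Restricting the cubic part to that line (v = 0) leaves -u**3 ≠ 0, so f is not divisible by v and the branch is v² ≈ u**3 to lowest order — this is a cusp.
Classification: cusp.


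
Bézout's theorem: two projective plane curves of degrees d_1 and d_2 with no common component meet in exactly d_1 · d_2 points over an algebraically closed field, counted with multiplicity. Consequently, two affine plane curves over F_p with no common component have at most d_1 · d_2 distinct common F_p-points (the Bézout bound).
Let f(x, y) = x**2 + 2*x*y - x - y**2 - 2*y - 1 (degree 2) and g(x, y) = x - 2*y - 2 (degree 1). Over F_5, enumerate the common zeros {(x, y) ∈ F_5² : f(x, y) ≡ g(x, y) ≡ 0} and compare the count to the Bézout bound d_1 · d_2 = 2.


Common zeros: {(0, 4), (1, 2)}; count = 2; Bézout bound = 2.

deg(f) = 2, deg(g) = 1, so Bézout bound = 2.
Scan x ∈ F_5. For each x, list the y ∈ F_5 with f(x, y) ≡ 0 and those with g(x, y) ≡ 0 (mod 5); the common zeros in that column are the intersection.
  x = 0: f ≡ 0 at y ∈ {4}; g ≡ 0 at y ∈ {4}; common: {4}.
  x = 1: f ≡ 0 at y ∈ {2, 3}; g ≡ 0 at y ∈ {2}; common: {2}.
  x = 2: f ≡ 0 at y ∈ ∅; g ≡ 0 at y ∈ {0}; common: ∅.
  x = 3: f ≡ 0 at y ∈ {0, 4}; g ≡ 0 at y ∈ {3}; common: ∅.
  x = 4: f ≡ 0 at y ∈ {3}; g ≡ 0 at y ∈ {1}; common: ∅.
Collecting: common zeros = {(0, 4), (1, 2)}, so the count is 2.
Comparison with the Bézout bound: 2 ≤ 2 = deg(f)·deg(g), as expected for curves with no common component (the bound is attained).


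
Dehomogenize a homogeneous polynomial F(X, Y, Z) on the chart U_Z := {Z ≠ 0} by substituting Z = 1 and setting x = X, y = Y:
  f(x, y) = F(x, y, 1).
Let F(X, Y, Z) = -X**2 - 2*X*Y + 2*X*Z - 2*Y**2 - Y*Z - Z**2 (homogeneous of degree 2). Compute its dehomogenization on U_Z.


f(x, y) = -x**2 - 2*x*y + 2*x - 2*y**2 - y - 1

On U_Z we set Z = 1. Each monomial c·X^i·Y^j·Z^k in F becomes c·x^i·y^j·1^k = c·x^i·y^j.
Substituting Z = 1: F(X, Y, 1) = -x**2 - 2*x*y + 2*x - 2*y**2 - y - 1.
Note: deg(f) ≤ deg(F) = 2; strict inequality happens when F is divisible by Z (lost terms).


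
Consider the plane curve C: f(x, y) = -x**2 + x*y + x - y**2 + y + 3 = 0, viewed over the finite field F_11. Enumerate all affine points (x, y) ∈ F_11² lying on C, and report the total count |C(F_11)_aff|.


Affine F_11-points: {(1, 3), (1, 10), (3, 1), (3, 3), (4, 8), (5, 8), (5, 9), (8, 4), (8, 5), (9, 5), (10, 1), (10, 10)}; count = 12.

For each of the 121 pairs (x, y) ∈ F_11², evaluate f(x, y) mod 11. Record the zeros.
  x = 0: [0↦3, 1↦3, 2↦1, 3↦8, 4↦2, 5↦5, 6↦6, 7↦5, 8↦2, 9↦8, 10↦1]  zeros at y ∈ ∅
  x = 1: [0↦3, 1↦4, 2↦3, 3↦0, 4↦6, 5↦10, 6↦1, 7↦1, 8↦10, 9↦6, 10↦0]  zeros at y ∈ {3, 10}
  x = 2: [0↦1, 1↦3, 2↦3, 3↦1, 4↦8, 5↦2, 6↦5, 7↦6, 8↦5, 9↦2, 10↦8]  zeros at y ∈ ∅
  x = 3: [0↦8, 1↦0, 2↦1, 3↦0, 4↦8, 5↦3, 6↦7, 7↦9, 8↦9, 9↦7, 10↦3]  zeros at y ∈ {1, 3}
  x = 4: [0↦2, 1↦6, 2↦8, 3↦8, 4↦6, 5↦2, 6↦7, 7↦10, 8↦0, 9↦10, 10↦7]  zeros at y ∈ {8}
  x = 5: [0↦5, 1↦10, 2↦2, 3↦3, 4↦2, 5↦10, 6↦5, 7↦9, 8↦0, 9↦0, 10↦9]  zeros at y ∈ {8, 9}
  x = 6: [0↦6, 1↦1, 2↦5, 3↦7, 4↦7, 5↦5, 6↦1, 7↦6, 8↦9, 9↦10, 10↦9]  zeros at y ∈ ∅
  x = 7: [0↦5, 1↦1, 2↦6, 3↦9, 4↦10, 5↦9, 6↦6, 7↦1, 8↦5, 9↦7, 10↦7]  zeros at y ∈ ∅
  x = 8: [0↦2, 1↦10, 2↦5, 3↦9, 4↦0, 5↦0, 6↦9, 7↦5, 8↦10, 9↦2, 10↦3]  zeros at y ∈ {4, 5}
  x = 9: [0↦8, 1↦6, 2↦2, 3↦7, 4↦10, 5↦0, 6↦10, 7↦7, 8↦2, 9↦6, 10↦8]  zeros at y ∈ {5}
  x = 10: [0↦1, 1↦0, 2↦8, 3↦3, 4↦7, 5↦9, 6↦9, 7↦7, 8↦3, 9↦8, 10↦0]  zeros at y ∈ {1, 10}
Collecting zeros: affine points = {(1, 3), (1, 10), (3, 1), (3, 3), (4, 8), (5, 8), (5, 9), (8, 4), (8, 5), (9, 5), (10, 1), (10, 10)}.
Total count |C(F_11)_aff| = 12.
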